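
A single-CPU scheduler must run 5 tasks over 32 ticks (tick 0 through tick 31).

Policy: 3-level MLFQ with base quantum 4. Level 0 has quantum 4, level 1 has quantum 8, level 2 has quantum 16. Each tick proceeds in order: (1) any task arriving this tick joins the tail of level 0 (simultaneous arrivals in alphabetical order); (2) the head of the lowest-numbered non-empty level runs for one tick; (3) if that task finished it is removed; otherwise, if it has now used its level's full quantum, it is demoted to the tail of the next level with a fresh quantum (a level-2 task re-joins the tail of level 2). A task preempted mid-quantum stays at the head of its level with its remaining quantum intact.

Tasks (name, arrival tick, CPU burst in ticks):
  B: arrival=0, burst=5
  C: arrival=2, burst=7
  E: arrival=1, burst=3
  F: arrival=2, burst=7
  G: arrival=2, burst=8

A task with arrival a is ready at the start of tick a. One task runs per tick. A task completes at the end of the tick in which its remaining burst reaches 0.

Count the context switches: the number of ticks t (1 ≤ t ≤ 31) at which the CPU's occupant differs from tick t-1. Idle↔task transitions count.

context switches = 9

t=0: L0/L1/L2 = B/-/- → run B
t=1: L0/L1/L2 = BE/-/- → run B
t=2: L0/L1/L2 = BECFG/-/- → run B
t=3: L0/L1/L2 = BECFG/-/- → run B
t=4: L0/L1/L2 = ECFG/B/- → run E
t=5: L0/L1/L2 = ECFG/B/- → run E
t=6: L0/L1/L2 = ECFG/B/- → run E
t=7: L0/L1/L2 = CFG/B/- → run C
t=8: L0/L1/L2 = CFG/B/- → run C
t=9: L0/L1/L2 = CFG/B/- → run C
t=10: L0/L1/L2 = CFG/B/- → run C
t=11: L0/L1/L2 = FG/BC/- → run F
t=12: L0/L1/L2 = FG/BC/- → run F
t=13: L0/L1/L2 = FG/BC/- → run F
t=14: L0/L1/L2 = FG/BC/- → run F
t=15: L0/L1/L2 = G/BCF/- → run G
t=16: L0/L1/L2 = G/BCF/- → run G
t=17: L0/L1/L2 = G/BCF/- → run G
t=18: L0/L1/L2 = G/BCF/- → run G
t=19: L0/L1/L2 = -/BCFG/- → run B
t=20: L0/L1/L2 = -/CFG/- → run C
t=21: L0/L1/L2 = -/CFG/- → run C
t=22: L0/L1/L2 = -/CFG/- → run C
t=23: L0/L1/L2 = -/FG/- → run F
t=24: L0/L1/L2 = -/FG/- → run F
t=25: L0/L1/L2 = -/FG/- → run F
t=26: L0/L1/L2 = -/G/- → run G
t=27: L0/L1/L2 = -/G/- → run G
t=28: L0/L1/L2 = -/G/- → run G
t=29: L0/L1/L2 = -/G/- → run G
t=30: (idle)
t=31: (idle)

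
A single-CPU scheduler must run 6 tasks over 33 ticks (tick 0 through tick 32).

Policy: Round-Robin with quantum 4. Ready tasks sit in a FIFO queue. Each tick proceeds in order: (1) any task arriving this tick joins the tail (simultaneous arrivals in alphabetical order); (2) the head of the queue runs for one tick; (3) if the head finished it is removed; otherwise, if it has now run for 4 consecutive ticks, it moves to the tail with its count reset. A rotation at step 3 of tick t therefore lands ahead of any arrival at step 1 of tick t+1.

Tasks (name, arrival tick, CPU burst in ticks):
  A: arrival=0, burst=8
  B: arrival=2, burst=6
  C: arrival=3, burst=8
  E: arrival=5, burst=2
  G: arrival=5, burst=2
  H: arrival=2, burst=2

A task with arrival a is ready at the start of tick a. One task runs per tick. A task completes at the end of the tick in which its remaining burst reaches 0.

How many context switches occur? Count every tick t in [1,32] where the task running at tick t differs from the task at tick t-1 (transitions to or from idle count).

context switches = 9

t=0: queue=[A] q_used=0 → run A
t=1: queue=[A] q_used=1 → run A
t=2: queue=[A,B,H] q_used=2 → run A
t=3: queue=[A,B,H,C] q_used=3 → run A
t=4: queue=[B,H,C,A] q_used=0 → run B
t=5: queue=[B,H,C,A,E,G] q_used=1 → run B
t=6: queue=[B,H,C,A,E,G] q_used=2 → run B
t=7: queue=[B,H,C,A,E,G] q_used=3 → run B
t=8: queue=[H,C,A,E,G,B] q_used=0 → run H
t=9: queue=[H,C,A,E,G,B] q_used=1 → run H
t=10: queue=[C,A,E,G,B] q_used=0 → run C
t=11: queue=[C,A,E,G,B] q_used=1 → run C
t=12: queue=[C,A,E,G,B] q_used=2 → run C
t=13: queue=[C,A,E,G,B] q_used=3 → run C
t=14: queue=[A,E,G,B,C] q_used=0 → run A
t=15: queue=[A,E,G,B,C] q_used=1 → run A
t=16: queue=[A,E,G,B,C] q_used=2 → run A
t=17: queue=[A,E,G,B,C] q_used=3 → run A
t=18: queue=[E,G,B,C] q_used=0 → run E
t=19: queue=[E,G,B,C] q_used=1 → run E
t=20: queue=[G,B,C] q_used=0 → run G
t=21: queue=[G,B,C] q_used=1 → run G
t=22: queue=[B,C] q_used=0 → run B
t=23: queue=[B,C] q_used=1 → run B
t=24: queue=[C] q_used=0 → run C
t=25: queue=[C] q_used=1 → run C
t=26: queue=[C] q_used=2 → run C
t=27: queue=[C] q_used=3 → run C
t=28: (idle)
t=29: (idle)
t=30: (idle)
t=31: (idle)
t=32: (idle)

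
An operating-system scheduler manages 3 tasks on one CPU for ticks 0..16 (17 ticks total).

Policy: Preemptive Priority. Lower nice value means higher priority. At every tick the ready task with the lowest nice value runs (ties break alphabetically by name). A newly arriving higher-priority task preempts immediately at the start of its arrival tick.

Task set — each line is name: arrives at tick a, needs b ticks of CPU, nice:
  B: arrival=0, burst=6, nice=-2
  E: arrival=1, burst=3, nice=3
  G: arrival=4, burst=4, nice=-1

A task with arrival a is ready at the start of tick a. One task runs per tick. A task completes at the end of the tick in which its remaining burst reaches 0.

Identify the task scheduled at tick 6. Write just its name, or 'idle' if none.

t=0: ready={B} → run B
t=1: ready={B,E} → run B
t=2: ready={B,E} → run B
t=3: ready={B,E} → run B
t=4: ready={B,E,G} → run B
t=5: ready={B,E,G} → run B
t=6: ready={E,G} → run G
t=7: ready={E,G} → run G
t=8: ready={E,G} → run G
t=9: ready={E,G} → run G
t=10: ready={E} → run E
t=11: ready={E} → run E
t=12: ready={E} → run E
t=13: (idle)
t=14: (idle)
t=15: (idle)
t=16: (idle)

running at tick 6 = G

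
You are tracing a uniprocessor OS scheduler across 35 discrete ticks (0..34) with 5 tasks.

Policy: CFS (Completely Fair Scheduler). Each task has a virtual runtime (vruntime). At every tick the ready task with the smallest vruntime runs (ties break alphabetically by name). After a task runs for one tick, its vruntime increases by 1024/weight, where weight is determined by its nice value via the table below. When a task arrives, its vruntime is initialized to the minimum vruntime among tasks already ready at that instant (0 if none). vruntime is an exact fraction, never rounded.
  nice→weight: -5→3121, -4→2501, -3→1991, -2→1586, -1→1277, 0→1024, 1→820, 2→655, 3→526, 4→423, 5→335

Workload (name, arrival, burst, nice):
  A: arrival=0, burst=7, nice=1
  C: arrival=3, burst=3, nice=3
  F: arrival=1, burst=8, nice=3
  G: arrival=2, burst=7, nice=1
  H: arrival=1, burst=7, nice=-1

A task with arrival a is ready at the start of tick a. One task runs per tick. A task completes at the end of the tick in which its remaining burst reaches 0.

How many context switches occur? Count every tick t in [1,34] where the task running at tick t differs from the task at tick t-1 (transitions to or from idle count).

context switches = 25

t=0: vr[A=0] → run A
t=1: vr[A=256/205 F=256/205 H=256/205] → run A
t=2: vr[A=512/205 F=256/205 G=256/205 H=256/205] → run F
t=3: vr[A=512/205 C=256/205 F=172288/53915 G=256/205 H=256/205] → run C
t=4: vr[A=512/205 C=172288/53915 F=172288/53915 G=256/205 H=256/205] → run G
t=5: vr[A=512/205 C=172288/53915 F=172288/53915 G=512/205 H=256/205] → run H
t=6: vr[A=512/205 C=172288/53915 F=172288/53915 G=512/205 H=536832/261785] → run H
t=7: vr[A=512/205 C=172288/53915 F=172288/53915 G=512/205 H=746752/261785] → run A
t=8: vr[A=768/205 C=172288/53915 F=172288/53915 G=512/205 H=746752/261785] → run G
t=9: vr[A=768/205 C=172288/53915 F=172288/53915 G=768/205 H=746752/261785] → run H
t=10: vr[A=768/205 C=172288/53915 F=172288/53915 G=768/205 H=956672/261785] → run C
t=11: vr[A=768/205 C=277248/53915 F=172288/53915 G=768/205 H=956672/261785] → run F
t=12: vr[A=768/205 C=277248/53915 F=277248/53915 G=768/205 H=956672/261785] → run H
t=13: vr[A=768/205 C=277248/53915 F=277248/53915 G=768/205 H=1166592/261785] → run A
t=14: vr[A=1024/205 C=277248/53915 F=277248/53915 G=768/205 H=1166592/261785] → run G
t=15: vr[A=1024/205 C=277248/53915 F=277248/53915 G=1024/205 H=1166592/261785] → run H
t=16: vr[A=1024/205 C=277248/53915 F=277248/53915 G=1024/205 H=1376512/261785] → run A
t=17: vr[A=256/41 C=277248/53915 F=277248/53915 G=1024/205 H=1376512/261785] → run G
t=18: vr[A=256/41 C=277248/53915 F=277248/53915 G=256/41 H=1376512/261785] → run C
t=19: vr[A=256/41 F=277248/53915 G=256/41 H=1376512/261785] → run F
t=20: vr[A=256/41 F=382208/53915 G=256/41 H=1376512/261785] → run H
t=21: vr[A=256/41 F=382208/53915 G=256/41 H=1586432/261785] → run H
t=22: vr[A=256/41 F=382208/53915 G=256/41] → run A
t=23: vr[A=1536/205 F=382208/53915 G=256/41] → run G
t=24: vr[A=1536/205 F=382208/53915 G=1536/205] → run F
t=25: vr[A=1536/205 F=487168/53915 G=1536/205] → run A
t=26: vr[F=487168/53915 G=1536/205] → run G
t=27: vr[F=487168/53915 G=1792/205] → run G
t=28: vr[F=487168/53915] → run F
t=29: vr[F=592128/53915] → run F
t=30: vr[F=697088/53915] → run F
t=31: vr[F=802048/53915] → run F
t=32: (idle)
t=33: (idle)
t=34: (idle)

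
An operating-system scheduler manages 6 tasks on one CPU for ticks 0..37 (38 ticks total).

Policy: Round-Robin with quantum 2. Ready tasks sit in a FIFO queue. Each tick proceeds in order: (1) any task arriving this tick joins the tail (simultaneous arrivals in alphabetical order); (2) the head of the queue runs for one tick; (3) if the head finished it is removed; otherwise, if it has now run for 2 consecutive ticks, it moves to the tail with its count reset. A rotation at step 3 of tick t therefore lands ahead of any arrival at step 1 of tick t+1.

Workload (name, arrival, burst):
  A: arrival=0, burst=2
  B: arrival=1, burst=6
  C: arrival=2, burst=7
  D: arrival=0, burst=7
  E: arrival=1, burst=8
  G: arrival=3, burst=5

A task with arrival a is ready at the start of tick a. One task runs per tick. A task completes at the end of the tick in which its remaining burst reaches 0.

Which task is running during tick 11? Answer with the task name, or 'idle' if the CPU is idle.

t=0: queue=[A,D] q_used=0 → run A
t=1: queue=[A,D,B,E] q_used=1 → run A
t=2: queue=[D,B,E,C] q_used=0 → run D
t=3: queue=[D,B,E,C,G] q_used=1 → run D
t=4: queue=[B,E,C,G,D] q_used=0 → run B
t=5: queue=[B,E,C,G,D] q_used=1 → run B
t=6: queue=[E,C,G,D,B] q_used=0 → run E
t=7: queue=[E,C,G,D,B] q_used=1 → run E
t=8: queue=[C,G,D,B,E] q_used=0 → run C
t=9: queue=[C,G,D,B,E] q_used=1 → run C
t=10: queue=[G,D,B,E,C] q_used=0 → run G
t=11: queue=[G,D,B,E,C] q_used=1 → run G
t=12: queue=[D,B,E,C,G] q_used=0 → run D
t=13: queue=[D,B,E,C,G] q_used=1 → run D
t=14: queue=[B,E,C,G,D] q_used=0 → run B
t=15: queue=[B,E,C,G,D] q_used=1 → run B
t=16: queue=[E,C,G,D,B] q_used=0 → run E
t=17: queue=[E,C,G,D,B] q_used=1 → run E
t=18: queue=[C,G,D,B,E] q_used=0 → run C
t=19: queue=[C,G,D,B,E] q_used=1 → run C
t=20: queue=[G,D,B,E,C] q_used=0 → run G
t=21: queue=[G,D,B,E,C] q_used=1 → run G
t=22: queue=[D,B,E,C,G] q_used=0 → run D
t=23: queue=[D,B,E,C,G] q_used=1 → run D
t=24: queue=[B,E,C,G,D] q_used=0 → run B
t=25: queue=[B,E,C,G,D] q_used=1 → run B
t=26: queue=[E,C,G,D] q_used=0 → run E
t=27: queue=[E,C,G,D] q_used=1 → run E
t=28: queue=[C,G,D,E] q_used=0 → run C
t=29: queue=[C,G,D,E] q_used=1 → run C
t=30: queue=[G,D,E,C] q_used=0 → run G
t=31: queue=[D,E,C] q_used=0 → run D
t=32: queue=[E,C] q_used=0 → run E
t=33: queue=[E,C] q_used=1 → run E
t=34: queue=[C] q_used=0 → run C
t=35: (idle)
t=36: (idle)
t=37: (idle)

running at tick 11 = G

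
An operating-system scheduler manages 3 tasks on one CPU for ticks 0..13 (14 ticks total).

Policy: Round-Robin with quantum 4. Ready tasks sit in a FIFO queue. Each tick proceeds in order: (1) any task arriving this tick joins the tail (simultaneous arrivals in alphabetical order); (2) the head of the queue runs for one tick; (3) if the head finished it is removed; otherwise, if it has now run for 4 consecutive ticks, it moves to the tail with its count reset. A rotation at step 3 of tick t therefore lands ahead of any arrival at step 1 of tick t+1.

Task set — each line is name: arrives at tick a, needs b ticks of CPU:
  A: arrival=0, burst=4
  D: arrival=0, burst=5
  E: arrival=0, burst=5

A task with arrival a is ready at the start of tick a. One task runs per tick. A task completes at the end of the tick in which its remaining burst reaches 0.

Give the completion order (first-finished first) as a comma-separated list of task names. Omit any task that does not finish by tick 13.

t=0: queue=[A,D,E] q_used=0 → run A
t=1: queue=[A,D,E] q_used=1 → run A
t=2: queue=[A,D,E] q_used=2 → run A
t=3: queue=[A,D,E] q_used=3 → run A
t=4: queue=[D,E] q_used=0 → run D
t=5: queue=[D,E] q_used=1 → run D
t=6: queue=[D,E] q_used=2 → run D
t=7: queue=[D,E] q_used=3 → run D
t=8: queue=[E,D] q_used=0 → run E
t=9: queue=[E,D] q_used=1 → run E
t=10: queue=[E,D] q_used=2 → run E
t=11: queue=[E,D] q_used=3 → run E
t=12: queue=[D,E] q_used=0 → run D
t=13: queue=[E] q_used=0 → run E

completion order = A, D, E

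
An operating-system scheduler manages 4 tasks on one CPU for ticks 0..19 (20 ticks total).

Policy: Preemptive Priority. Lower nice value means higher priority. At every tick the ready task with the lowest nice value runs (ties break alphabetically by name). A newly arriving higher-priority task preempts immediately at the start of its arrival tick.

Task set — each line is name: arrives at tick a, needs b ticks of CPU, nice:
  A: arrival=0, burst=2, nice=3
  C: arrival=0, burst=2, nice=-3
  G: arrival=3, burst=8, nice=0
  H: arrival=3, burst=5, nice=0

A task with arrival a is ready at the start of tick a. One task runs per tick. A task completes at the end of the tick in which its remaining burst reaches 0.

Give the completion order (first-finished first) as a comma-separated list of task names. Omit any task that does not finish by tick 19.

t=0: ready={A,C} → run C
t=1: ready={A,C} → run C
t=2: ready={A} → run A
t=3: ready={A,G,H} → run G
t=4: ready={A,G,H} → run G
t=5: ready={A,G,H} → run G
t=6: ready={A,G,H} → run G
t=7: ready={A,G,H} → run G
t=8: ready={A,G,H} → run G
t=9: ready={A,G,H} → run G
t=10: ready={A,G,H} → run G
t=11: ready={A,H} → run H
t=12: ready={A,H} → run H
t=13: ready={A,H} → run H
t=14: ready={A,H} → run H
t=15: ready={A,H} → run H
t=16: ready={A} → run A
t=17: (idle)
t=18: (idle)
t=19: (idle)

completion order = C, G, H, A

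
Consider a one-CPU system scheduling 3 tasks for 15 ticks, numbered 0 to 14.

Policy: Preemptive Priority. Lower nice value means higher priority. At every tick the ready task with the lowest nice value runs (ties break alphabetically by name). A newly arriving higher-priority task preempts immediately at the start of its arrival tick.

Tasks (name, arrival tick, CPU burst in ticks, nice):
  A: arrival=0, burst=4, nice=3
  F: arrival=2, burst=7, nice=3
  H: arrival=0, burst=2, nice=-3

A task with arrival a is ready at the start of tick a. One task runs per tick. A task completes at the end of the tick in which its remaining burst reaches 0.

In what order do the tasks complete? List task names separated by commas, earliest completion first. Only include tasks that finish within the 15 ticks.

completion order = H, A, F

t=0: ready={A,H} → run H
t=1: ready={A,H} → run H
t=2: ready={A,F} → run A
t=3: ready={A,F} → run A
t=4: ready={A,F} → run A
t=5: ready={A,F} → run A
t=6: ready={F} → run F
t=7: ready={F} → run F
t=8: ready={F} → run F
t=9: ready={F} → run F
t=10: ready={F} → run F
t=11: ready={F} → run F
t=12: ready={F} → run F
t=13: (idle)
t=14: (idle)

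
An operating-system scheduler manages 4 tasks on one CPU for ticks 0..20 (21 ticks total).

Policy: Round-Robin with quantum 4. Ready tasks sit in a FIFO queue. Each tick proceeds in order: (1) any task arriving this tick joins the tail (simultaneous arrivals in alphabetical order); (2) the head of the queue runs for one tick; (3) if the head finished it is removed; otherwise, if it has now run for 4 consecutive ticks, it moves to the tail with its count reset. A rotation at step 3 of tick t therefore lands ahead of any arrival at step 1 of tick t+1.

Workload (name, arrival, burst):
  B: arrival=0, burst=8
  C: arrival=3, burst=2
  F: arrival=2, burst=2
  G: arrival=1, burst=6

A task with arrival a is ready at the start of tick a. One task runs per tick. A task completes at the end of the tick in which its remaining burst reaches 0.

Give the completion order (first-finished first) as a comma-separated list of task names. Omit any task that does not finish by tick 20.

completion order = F, C, B, G

t=0: queue=[B] q_used=0 → run B
t=1: queue=[B,G] q_used=1 → run B
t=2: queue=[B,G,F] q_used=2 → run B
t=3: queue=[B,G,F,C] q_used=3 → run B
t=4: queue=[G,F,C,B] q_used=0 → run G
t=5: queue=[G,F,C,B] q_used=1 → run G
t=6: queue=[G,F,C,B] q_used=2 → run G
t=7: queue=[G,F,C,B] q_used=3 → run G
t=8: queue=[F,C,B,G] q_used=0 → run F
t=9: queue=[F,C,B,G] q_used=1 → run F
t=10: queue=[C,B,G] q_used=0 → run C
t=11: queue=[C,B,G] q_used=1 → run C
t=12: queue=[B,G] q_used=0 → run B
t=13: queue=[B,G] q_used=1 → run B
t=14: queue=[B,G] q_used=2 → run B
t=15: queue=[B,G] q_used=3 → run B
t=16: queue=[G] q_used=0 → run G
t=17: queue=[G] q_used=1 → run G
t=18: (idle)
t=19: (idle)
t=20: (idle)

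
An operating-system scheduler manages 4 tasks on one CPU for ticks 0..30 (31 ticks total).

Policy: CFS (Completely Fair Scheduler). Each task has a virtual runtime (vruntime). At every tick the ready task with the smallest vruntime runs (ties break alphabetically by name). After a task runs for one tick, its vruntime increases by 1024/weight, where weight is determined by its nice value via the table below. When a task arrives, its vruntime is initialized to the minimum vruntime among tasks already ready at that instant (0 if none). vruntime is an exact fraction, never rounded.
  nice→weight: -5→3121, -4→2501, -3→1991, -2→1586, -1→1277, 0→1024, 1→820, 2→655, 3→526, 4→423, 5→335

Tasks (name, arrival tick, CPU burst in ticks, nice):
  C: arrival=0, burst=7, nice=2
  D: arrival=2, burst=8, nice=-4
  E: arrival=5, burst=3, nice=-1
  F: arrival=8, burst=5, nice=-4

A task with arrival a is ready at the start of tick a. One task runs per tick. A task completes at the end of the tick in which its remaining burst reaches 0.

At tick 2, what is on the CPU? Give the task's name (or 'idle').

t=0: vr[C=0] → run C
t=1: vr[C=1024/655] → run C
t=2: vr[C=2048/655 D=2048/655] → run C
t=3: vr[C=3072/655 D=2048/655] → run D
t=4: vr[C=3072/655 D=5792768/1638155] → run D
t=5: vr[C=3072/655 D=6463488/1638155 E=6463488/1638155] → run D
t=6: vr[C=3072/655 D=7134208/1638155 E=6463488/1638155] → run E
t=7: vr[C=3072/655 D=7134208/1638155 E=9931344896/2091923935] → run D
t=8: vr[C=3072/655 D=7804928/1638155 E=9931344896/2091923935 F=3072/655] → run C
t=9: vr[C=4096/655 D=7804928/1638155 E=9931344896/2091923935 F=3072/655] → run F
t=10: vr[C=4096/655 D=7804928/1638155 E=9931344896/2091923935 F=8353792/1638155] → run E
t=11: vr[C=4096/655 D=7804928/1638155 E=11608815616/2091923935 F=8353792/1638155] → run D
t=12: vr[C=4096/655 D=8475648/1638155 E=11608815616/2091923935 F=8353792/1638155] → run F
t=13: vr[C=4096/655 D=8475648/1638155 E=11608815616/2091923935 F=9024512/1638155] → run D
t=14: vr[C=4096/655 D=9146368/1638155 E=11608815616/2091923935 F=9024512/1638155] → run F
t=15: vr[C=4096/655 D=9146368/1638155 E=11608815616/2091923935 F=9695232/1638155] → run E
t=16: vr[C=4096/655 D=9146368/1638155 F=9695232/1638155] → run D
t=17: vr[C=4096/655 D=9817088/1638155 F=9695232/1638155] → run F
t=18: vr[C=4096/655 D=9817088/1638155 F=10365952/1638155] → run D
t=19: vr[C=4096/655 F=10365952/1638155] → run C
t=20: vr[C=1024/131 F=10365952/1638155] → run F
t=21: vr[C=1024/131] → run C
t=22: vr[C=6144/655] → run C
t=23: (idle)
t=24: (idle)
t=25: (idle)
t=26: (idle)
t=27: (idle)
t=28: (idle)
t=29: (idle)
t=30: (idle)

running at tick 2 = C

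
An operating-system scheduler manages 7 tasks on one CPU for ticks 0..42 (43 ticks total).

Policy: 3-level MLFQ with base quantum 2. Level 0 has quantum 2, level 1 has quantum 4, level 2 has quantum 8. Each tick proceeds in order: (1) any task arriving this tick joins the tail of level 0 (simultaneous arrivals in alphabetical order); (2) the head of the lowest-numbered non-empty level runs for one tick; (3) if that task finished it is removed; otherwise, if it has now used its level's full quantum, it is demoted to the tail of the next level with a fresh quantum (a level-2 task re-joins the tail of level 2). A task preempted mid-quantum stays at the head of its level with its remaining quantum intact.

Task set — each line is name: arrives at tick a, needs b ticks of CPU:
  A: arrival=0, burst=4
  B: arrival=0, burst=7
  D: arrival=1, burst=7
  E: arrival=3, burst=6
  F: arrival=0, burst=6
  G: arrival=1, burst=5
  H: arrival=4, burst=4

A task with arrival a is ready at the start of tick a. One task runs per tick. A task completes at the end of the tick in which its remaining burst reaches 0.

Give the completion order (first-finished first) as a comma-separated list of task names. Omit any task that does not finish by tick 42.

t=0: L0/L1/L2 = ABF/-/- → run A
t=1: L0/L1/L2 = ABFDG/-/- → run A
t=2: L0/L1/L2 = BFDG/A/- → run B
t=3: L0/L1/L2 = BFDGE/A/- → run B
t=4: L0/L1/L2 = FDGEH/AB/- → run F
t=5: L0/L1/L2 = FDGEH/AB/- → run F
t=6: L0/L1/L2 = DGEH/ABF/- → run D
t=7: L0/L1/L2 = DGEH/ABF/- → run D
t=8: L0/L1/L2 = GEH/ABFD/- → run G
t=9: L0/L1/L2 = GEH/ABFD/- → run G
t=10: L0/L1/L2 = EH/ABFDG/- → run E
t=11: L0/L1/L2 = EH/ABFDG/- → run E
t=12: L0/L1/L2 = H/ABFDGE/- → run H
t=13: L0/L1/L2 = H/ABFDGE/- → run H
t=14: L0/L1/L2 = -/ABFDGEH/- → run A
t=15: L0/L1/L2 = -/ABFDGEH/- → run A
t=16: L0/L1/L2 = -/BFDGEH/- → run B
t=17: L0/L1/L2 = -/BFDGEH/- → run B
t=18: L0/L1/L2 = -/BFDGEH/- → run B
t=19: L0/L1/L2 = -/BFDGEH/- → run B
t=20: L0/L1/L2 = -/FDGEH/B → run F
t=21: L0/L1/L2 = -/FDGEH/B → run F
t=22: L0/L1/L2 = -/FDGEH/B → run F
t=23: L0/L1/L2 = -/FDGEH/B → run F
t=24: L0/L1/L2 = -/DGEH/B → run D
t=25: L0/L1/L2 = -/DGEH/B → run D
t=26: L0/L1/L2 = -/DGEH/B → run D
t=27: L0/L1/L2 = -/DGEH/B → run D
t=28: L0/L1/L2 = -/GEH/BD → run G
t=29: L0/L1/L2 = -/GEH/BD → run G
t=30: L0/L1/L2 = -/GEH/BD → run G
t=31: L0/L1/L2 = -/EH/BD → run E
t=32: L0/L1/L2 = -/EH/BD → run E
t=33: L0/L1/L2 = -/EH/BD → run E
t=34: L0/L1/L2 = -/EH/BD → run E
t=35: L0/L1/L2 = -/H/BD → run H
t=36: L0/L1/L2 = -/H/BD → run H
t=37: L0/L1/L2 = -/-/BD → run B
t=38: L0/L1/L2 = -/-/D → run D
t=39: (idle)
t=40: (idle)
t=41: (idle)
t=42: (idle)

completion order = A, F, G, E, H, B, D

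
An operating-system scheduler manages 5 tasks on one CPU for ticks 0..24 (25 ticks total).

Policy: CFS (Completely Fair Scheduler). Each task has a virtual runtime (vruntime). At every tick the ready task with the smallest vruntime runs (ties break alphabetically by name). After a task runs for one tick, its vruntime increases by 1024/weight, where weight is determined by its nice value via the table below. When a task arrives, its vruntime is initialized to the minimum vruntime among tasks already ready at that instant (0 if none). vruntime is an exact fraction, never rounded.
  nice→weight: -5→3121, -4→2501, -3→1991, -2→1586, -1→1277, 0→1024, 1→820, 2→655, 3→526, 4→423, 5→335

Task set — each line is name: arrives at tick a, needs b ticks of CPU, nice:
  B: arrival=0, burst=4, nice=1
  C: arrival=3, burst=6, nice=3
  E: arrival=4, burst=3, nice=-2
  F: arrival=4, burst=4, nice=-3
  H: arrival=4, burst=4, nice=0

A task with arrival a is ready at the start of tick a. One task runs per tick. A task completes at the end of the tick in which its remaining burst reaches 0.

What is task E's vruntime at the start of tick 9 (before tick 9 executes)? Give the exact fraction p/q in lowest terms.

vruntime(E, start of tick 9) = 713984/162565

t=0: vr[B=0] → run B
t=1: vr[B=256/205] → run B
t=2: vr[B=512/205] → run B
t=3: vr[B=768/205 C=768/205] → run B
t=4: vr[C=768/205 E=768/205 F=768/205 H=768/205] → run C
t=5: vr[C=306944/53915 E=768/205 F=768/205 H=768/205] → run E
t=6: vr[C=306944/53915 E=713984/162565 F=768/205 H=768/205] → run F
t=7: vr[C=306944/53915 E=713984/162565 F=1739008/408155 H=768/205] → run H
t=8: vr[C=306944/53915 E=713984/162565 F=1739008/408155 H=973/205] → run F
t=9: vr[C=306944/53915 E=713984/162565 F=1948928/408155 H=973/205] → run E
t=10: vr[C=306944/53915 E=818944/162565 F=1948928/408155 H=973/205] → run H
t=11: vr[C=306944/53915 E=818944/162565 F=1948928/408155 H=1178/205] → run F
t=12: vr[C=306944/53915 E=818944/162565 F=2158848/408155 H=1178/205] → run E
t=13: vr[C=306944/53915 F=2158848/408155 H=1178/205] → run F
t=14: vr[C=306944/53915 H=1178/205] → run C
t=15: vr[C=411904/53915 H=1178/205] → run H
t=16: vr[C=411904/53915 H=1383/205] → run H
t=17: vr[C=411904/53915] → run C
t=18: vr[C=516864/53915] → run C
t=19: vr[C=621824/53915] → run C
t=20: vr[C=726784/53915] → run C
t=21: (idle)
t=22: (idle)
t=23: (idle)
t=24: (idle)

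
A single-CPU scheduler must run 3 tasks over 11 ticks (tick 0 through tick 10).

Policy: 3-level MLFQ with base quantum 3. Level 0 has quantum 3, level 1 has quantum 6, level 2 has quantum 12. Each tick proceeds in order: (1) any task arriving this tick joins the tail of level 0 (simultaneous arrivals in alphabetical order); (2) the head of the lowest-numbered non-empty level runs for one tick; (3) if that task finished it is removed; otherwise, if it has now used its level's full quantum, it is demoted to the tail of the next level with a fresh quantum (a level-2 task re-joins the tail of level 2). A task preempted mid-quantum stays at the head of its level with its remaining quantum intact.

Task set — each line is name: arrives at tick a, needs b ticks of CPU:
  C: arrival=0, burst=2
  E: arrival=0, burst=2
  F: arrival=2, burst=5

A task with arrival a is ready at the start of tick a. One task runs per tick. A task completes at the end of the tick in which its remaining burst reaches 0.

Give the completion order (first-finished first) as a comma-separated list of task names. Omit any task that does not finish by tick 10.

completion order = C, E, F

t=0: L0/L1/L2 = CE/-/- → run C
t=1: L0/L1/L2 = CE/-/- → run C
t=2: L0/L1/L2 = EF/-/- → run E
t=3: L0/L1/L2 = EF/-/- → run E
t=4: L0/L1/L2 = F/-/- → run F
t=5: L0/L1/L2 = F/-/- → run F
t=6: L0/L1/L2 = F/-/- → run F
t=7: L0/L1/L2 = -/F/- → run F
t=8: L0/L1/L2 = -/F/- → run F
t=9: (idle)
t=10: (idle)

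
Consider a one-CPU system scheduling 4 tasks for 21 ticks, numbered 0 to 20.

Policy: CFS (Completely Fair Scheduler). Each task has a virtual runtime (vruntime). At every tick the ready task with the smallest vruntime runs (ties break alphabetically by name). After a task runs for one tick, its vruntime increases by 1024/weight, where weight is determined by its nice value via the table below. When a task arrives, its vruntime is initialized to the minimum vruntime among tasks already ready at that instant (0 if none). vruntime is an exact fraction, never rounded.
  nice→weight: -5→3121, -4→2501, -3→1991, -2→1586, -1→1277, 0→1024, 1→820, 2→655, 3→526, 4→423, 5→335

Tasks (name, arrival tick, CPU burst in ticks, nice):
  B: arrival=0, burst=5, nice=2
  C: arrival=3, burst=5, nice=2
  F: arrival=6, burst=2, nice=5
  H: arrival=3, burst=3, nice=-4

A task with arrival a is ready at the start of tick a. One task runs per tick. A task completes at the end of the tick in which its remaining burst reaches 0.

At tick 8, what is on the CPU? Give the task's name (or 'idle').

running at tick 8 = H

t=0: vr[B=0] → run B
t=1: vr[B=1024/655] → run B
t=2: vr[B=2048/655] → run B
t=3: vr[B=3072/655 C=3072/655 H=3072/655] → run B
t=4: vr[B=4096/655 C=3072/655 H=3072/655] → run C
t=5: vr[B=4096/655 C=4096/655 H=3072/655] → run H
t=6: vr[B=4096/655 C=4096/655 F=8353792/1638155 H=8353792/1638155] → run F
t=7: vr[B=4096/655 C=4096/655 F=895198208/109756385 H=8353792/1638155] → run H
t=8: vr[B=4096/655 C=4096/655 F=895198208/109756385 H=9024512/1638155] → run H
t=9: vr[B=4096/655 C=4096/655 F=895198208/109756385] → run B
t=10: vr[C=4096/655 F=895198208/109756385] → run C
t=11: vr[C=1024/131 F=895198208/109756385] → run C
t=12: vr[C=6144/655 F=895198208/109756385] → run F
t=13: vr[C=6144/655] → run C
t=14: vr[C=7168/655] → run C
t=15: (idle)
t=16: (idle)
t=17: (idle)
t=18: (idle)
t=19: (idle)
t=20: (idle)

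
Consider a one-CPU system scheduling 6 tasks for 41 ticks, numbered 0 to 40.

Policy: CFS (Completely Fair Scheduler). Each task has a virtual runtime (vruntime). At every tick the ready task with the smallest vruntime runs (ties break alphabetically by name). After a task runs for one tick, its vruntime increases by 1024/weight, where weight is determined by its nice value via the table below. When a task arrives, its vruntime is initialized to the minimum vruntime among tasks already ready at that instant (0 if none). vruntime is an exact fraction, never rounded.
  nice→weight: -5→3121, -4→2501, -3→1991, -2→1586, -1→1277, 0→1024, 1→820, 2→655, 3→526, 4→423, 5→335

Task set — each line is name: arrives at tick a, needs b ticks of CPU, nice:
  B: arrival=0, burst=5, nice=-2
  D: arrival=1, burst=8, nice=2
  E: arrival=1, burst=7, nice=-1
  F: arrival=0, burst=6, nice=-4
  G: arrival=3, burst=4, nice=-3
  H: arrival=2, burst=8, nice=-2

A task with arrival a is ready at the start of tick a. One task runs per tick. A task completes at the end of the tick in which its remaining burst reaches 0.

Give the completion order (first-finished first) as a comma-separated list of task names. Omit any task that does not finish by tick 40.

completion order = G, F, B, H, E, D

t=0: vr[B=0 F=0] → run B
t=1: vr[B=512/793 D=0 E=0 F=0] → run D
t=2: vr[B=512/793 D=1024/655 E=0 F=0 H=0] → run E
t=3: vr[B=512/793 D=1024/655 E=1024/1277 F=0 G=0 H=0] → run F
t=4: vr[B=512/793 D=1024/655 E=1024/1277 F=1024/2501 G=0 H=0] → run G
t=5: vr[B=512/793 D=1024/655 E=1024/1277 F=1024/2501 G=1024/1991 H=0] → run H
t=6: vr[B=512/793 D=1024/655 E=1024/1277 F=1024/2501 G=1024/1991 H=512/793] → run F
t=7: vr[B=512/793 D=1024/655 E=1024/1277 F=2048/2501 G=1024/1991 H=512/793] → run G
t=8: vr[B=512/793 D=1024/655 E=1024/1277 F=2048/2501 G=2048/1991 H=512/793] → run B
t=9: vr[B=1024/793 D=1024/655 E=1024/1277 F=2048/2501 G=2048/1991 H=512/793] → run H
t=10: vr[B=1024/793 D=1024/655 E=1024/1277 F=2048/2501 G=2048/1991 H=1024/793] → run E
t=11: vr[B=1024/793 D=1024/655 E=2048/1277 F=2048/2501 G=2048/1991 H=1024/793] → run F
t=12: vr[B=1024/793 D=1024/655 E=2048/1277 F=3072/2501 G=2048/1991 H=1024/793] → run G
t=13: vr[B=1024/793 D=1024/655 E=2048/1277 F=3072/2501 G=3072/1991 H=1024/793] → run F
t=14: vr[B=1024/793 D=1024/655 E=2048/1277 F=4096/2501 G=3072/1991 H=1024/793] → run B
t=15: vr[B=1536/793 D=1024/655 E=2048/1277 F=4096/2501 G=3072/1991 H=1024/793] → run H
t=16: vr[B=1536/793 D=1024/655 E=2048/1277 F=4096/2501 G=3072/1991 H=1536/793] → run G
t=17: vr[B=1536/793 D=1024/655 E=2048/1277 F=4096/2501 H=1536/793] → run D
t=18: vr[B=1536/793 D=2048/655 E=2048/1277 F=4096/2501 H=1536/793] → run E
t=19: vr[B=1536/793 D=2048/655 E=3072/1277 F=4096/2501 H=1536/793] → run F
t=20: vr[B=1536/793 D=2048/655 E=3072/1277 F=5120/2501 H=1536/793] → run B
t=21: vr[B=2048/793 D=2048/655 E=3072/1277 F=5120/2501 H=1536/793] → run H
t=22: vr[B=2048/793 D=2048/655 E=3072/1277 F=5120/2501 H=2048/793] → run F
t=23: vr[B=2048/793 D=2048/655 E=3072/1277 H=2048/793] → run E
t=24: vr[B=2048/793 D=2048/655 E=4096/1277 H=2048/793] → run B
t=25: vr[D=2048/655 E=4096/1277 H=2048/793] → run H
t=26: vr[D=2048/655 E=4096/1277 H=2560/793] → run D
t=27: vr[D=3072/655 E=4096/1277 H=2560/793] → run E
t=28: vr[D=3072/655 E=5120/1277 H=2560/793] → run H
t=29: vr[D=3072/655 E=5120/1277 H=3072/793] → run H
t=30: vr[D=3072/655 E=5120/1277 H=3584/793] → run E
t=31: vr[D=3072/655 E=6144/1277 H=3584/793] → run H
t=32: vr[D=3072/655 E=6144/1277] → run D
t=33: vr[D=4096/655 E=6144/1277] → run E
t=34: vr[D=4096/655] → run D
t=35: vr[D=1024/131] → run D
t=36: vr[D=6144/655] → run D
t=37: vr[D=7168/655] → run D
t=38: (idle)
t=39: (idle)
t=40: (idle)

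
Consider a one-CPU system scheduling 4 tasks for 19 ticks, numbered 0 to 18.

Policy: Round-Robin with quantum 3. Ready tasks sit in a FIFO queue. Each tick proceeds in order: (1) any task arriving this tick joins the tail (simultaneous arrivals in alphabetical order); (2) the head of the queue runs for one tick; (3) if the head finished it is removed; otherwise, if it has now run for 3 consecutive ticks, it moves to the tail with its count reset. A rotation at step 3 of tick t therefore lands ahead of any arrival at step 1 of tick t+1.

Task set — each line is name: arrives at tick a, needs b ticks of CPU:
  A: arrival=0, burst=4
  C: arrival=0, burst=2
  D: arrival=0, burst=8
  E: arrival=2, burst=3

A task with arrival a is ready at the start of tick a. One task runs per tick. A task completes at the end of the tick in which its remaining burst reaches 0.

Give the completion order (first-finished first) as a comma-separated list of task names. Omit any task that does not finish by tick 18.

t=0: queue=[A,C,D] q_used=0 → run A
t=1: queue=[A,C,D] q_used=1 → run A
t=2: queue=[A,C,D,E] q_used=2 → run A
t=3: queue=[C,D,E,A] q_used=0 → run C
t=4: queue=[C,D,E,A] q_used=1 → run C
t=5: queue=[D,E,A] q_used=0 → run D
t=6: queue=[D,E,A] q_used=1 → run D
t=7: queue=[D,E,A] q_used=2 → run D
t=8: queue=[E,A,D] q_used=0 → run E
t=9: queue=[E,A,D] q_used=1 → run E
t=10: queue=[E,A,D] q_used=2 → run E
t=11: queue=[A,D] q_used=0 → run A
t=12: queue=[D] q_used=0 → run D
t=13: queue=[D] q_used=1 → run D
t=14: queue=[D] q_used=2 → run D
t=15: queue=[D] q_used=0 → run D
t=16: queue=[D] q_used=1 → run D
t=17: (idle)
t=18: (idle)

completion order = C, E, A, D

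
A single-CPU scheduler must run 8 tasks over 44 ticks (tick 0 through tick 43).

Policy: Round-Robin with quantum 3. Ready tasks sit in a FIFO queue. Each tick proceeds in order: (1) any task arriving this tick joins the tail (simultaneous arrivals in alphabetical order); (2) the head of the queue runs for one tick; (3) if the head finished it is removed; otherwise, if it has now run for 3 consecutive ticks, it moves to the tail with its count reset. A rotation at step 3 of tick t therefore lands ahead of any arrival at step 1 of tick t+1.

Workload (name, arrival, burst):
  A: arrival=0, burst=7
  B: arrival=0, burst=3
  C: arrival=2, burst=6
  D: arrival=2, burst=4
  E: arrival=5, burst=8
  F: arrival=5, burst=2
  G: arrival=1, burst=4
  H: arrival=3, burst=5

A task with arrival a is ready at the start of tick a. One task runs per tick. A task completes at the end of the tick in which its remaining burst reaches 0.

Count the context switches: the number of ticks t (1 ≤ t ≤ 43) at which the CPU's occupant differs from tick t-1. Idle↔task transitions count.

t=0: queue=[A,B] q_used=0 → run A
t=1: queue=[A,B,G] q_used=1 → run A
t=2: queue=[A,B,G,C,D] q_used=2 → run A
t=3: queue=[B,G,C,D,A,H] q_used=0 → run B
t=4: queue=[B,G,C,D,A,H] q_used=1 → run B
t=5: queue=[B,G,C,D,A,H,E,F] q_used=2 → run B
t=6: queue=[G,C,D,A,H,E,F] q_used=0 → run G
t=7: queue=[G,C,D,A,H,E,F] q_used=1 → run G
t=8: queue=[G,C,D,A,H,E,F] q_used=2 → run G
t=9: queue=[C,D,A,H,E,F,G] q_used=0 → run C
t=10: queue=[C,D,A,H,E,F,G] q_used=1 → run C
t=11: queue=[C,D,A,H,E,F,G] q_used=2 → run C
t=12: queue=[D,A,H,E,F,G,C] q_used=0 → run D
t=13: queue=[D,A,H,E,F,G,C] q_used=1 → run D
t=14: queue=[D,A,H,E,F,G,C] q_used=2 → run D
t=15: queue=[A,H,E,F,G,C,D] q_used=0 → run A
t=16: queue=[A,H,E,F,G,C,D] q_used=1 → run A
t=17: queue=[A,H,E,F,G,C,D] q_used=2 → run A
t=18: queue=[H,E,F,G,C,D,A] q_used=0 → run H
t=19: queue=[H,E,F,G,C,D,A] q_used=1 → run H
t=20: queue=[H,E,F,G,C,D,A] q_used=2 → run H
t=21: queue=[E,F,G,C,D,A,H] q_used=0 → run E
t=22: queue=[E,F,G,C,D,A,H] q_used=1 → run E
t=23: queue=[E,F,G,C,D,A,H] q_used=2 → run E
t=24: queue=[F,G,C,D,A,H,E] q_used=0 → run F
t=25: queue=[F,G,C,D,A,H,E] q_used=1 → run F
t=26: queue=[G,C,D,A,H,E] q_used=0 → run G
t=27: queue=[C,D,A,H,E] q_used=0 → run C
t=28: queue=[C,D,A,H,E] q_used=1 → run C
t=29: queue=[C,D,A,H,E] q_used=2 → run C
t=30: queue=[D,A,H,E] q_used=0 → run D
t=31: queue=[A,H,E] q_used=0 → run A
t=32: queue=[H,E] q_used=0 → run H
t=33: queue=[H,E] q_used=1 → run H
t=34: queue=[E] q_used=0 → run E
t=35: queue=[E] q_used=1 → run E
t=36: queue=[E] q_used=2 → run E
t=37: queue=[E] q_used=0 → run E
t=38: queue=[E] q_used=1 → run E
t=39: (idle)
t=40: (idle)
t=41: (idle)
t=42: (idle)
t=43: (idle)

context switches = 15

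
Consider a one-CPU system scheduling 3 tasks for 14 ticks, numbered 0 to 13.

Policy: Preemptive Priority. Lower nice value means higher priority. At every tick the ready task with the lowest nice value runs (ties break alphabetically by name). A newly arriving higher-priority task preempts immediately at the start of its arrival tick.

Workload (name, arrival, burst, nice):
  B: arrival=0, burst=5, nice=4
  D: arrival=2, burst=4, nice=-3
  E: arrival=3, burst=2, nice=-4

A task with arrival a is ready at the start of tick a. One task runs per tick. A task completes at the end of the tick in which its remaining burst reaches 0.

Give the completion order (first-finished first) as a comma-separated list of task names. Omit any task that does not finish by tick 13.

t=0: ready={B} → run B
t=1: ready={B} → run B
t=2: ready={B,D} → run D
t=3: ready={B,D,E} → run E
t=4: ready={B,D,E} → run E
t=5: ready={B,D} → run D
t=6: ready={B,D} → run D
t=7: ready={B,D} → run D
t=8: ready={B} → run B
t=9: ready={B} → run B
t=10: ready={B} → run B
t=11: (idle)
t=12: (idle)
t=13: (idle)

completion order = E, D, B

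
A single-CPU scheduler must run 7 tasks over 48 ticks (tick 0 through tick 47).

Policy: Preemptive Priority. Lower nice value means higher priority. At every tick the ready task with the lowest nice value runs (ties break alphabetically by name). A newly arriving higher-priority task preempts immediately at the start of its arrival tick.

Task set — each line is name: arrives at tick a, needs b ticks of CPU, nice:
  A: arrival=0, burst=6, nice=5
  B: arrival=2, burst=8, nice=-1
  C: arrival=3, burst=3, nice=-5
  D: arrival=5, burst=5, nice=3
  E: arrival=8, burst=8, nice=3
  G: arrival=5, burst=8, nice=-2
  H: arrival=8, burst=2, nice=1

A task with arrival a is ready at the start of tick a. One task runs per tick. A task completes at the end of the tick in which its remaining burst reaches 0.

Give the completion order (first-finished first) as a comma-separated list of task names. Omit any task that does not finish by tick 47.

completion order = C, G, B, H, D, E, A

t=0: ready={A} → run A
t=1: ready={A} → run A
t=2: ready={A,B} → run B
t=3: ready={A,B,C} → run C
t=4: ready={A,B,C} → run C
t=5: ready={A,B,C,D,G} → run C
t=6: ready={A,B,D,G} → run G
t=7: ready={A,B,D,G} → run G
t=8: ready={A,B,D,E,G,H} → run G
t=9: ready={A,B,D,E,G,H} → run G
t=10: ready={A,B,D,E,G,H} → run G
t=11: ready={A,B,D,E,G,H} → run G
t=12: ready={A,B,D,E,G,H} → run G
t=13: ready={A,B,D,E,G,H} → run G
t=14: ready={A,B,D,E,H} → run B
t=15: ready={A,B,D,E,H} → run B
t=16: ready={A,B,D,E,H} → run B
t=17: ready={A,B,D,E,H} → run B
t=18: ready={A,B,D,E,H} → run B
t=19: ready={A,B,D,E,H} → run B
t=20: ready={A,B,D,E,H} → run B
t=21: ready={A,D,E,H} → run H
t=22: ready={A,D,E,H} → run H
t=23: ready={A,D,E} → run D
t=24: ready={A,D,E} → run D
t=25: ready={A,D,E} → run D
t=26: ready={A,D,E} → run D
t=27: ready={A,D,E} → run D
t=28: ready={A,E} → run E
t=29: ready={A,E} → run E
t=30: ready={A,E} → run E
t=31: ready={A,E} → run E
t=32: ready={A,E} → run E
t=33: ready={A,E} → run E
t=34: ready={A,E} → run E
t=35: ready={A,E} → run E
t=36: ready={A} → run A
t=37: ready={A} → run A
t=38: ready={A} → run A
t=39: ready={A} → run A
t=40: (idle)
t=41: (idle)
t=42: (idle)
t=43: (idle)
t=44: (idle)
t=45: (idle)
t=46: (idle)
t=47: (idle)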